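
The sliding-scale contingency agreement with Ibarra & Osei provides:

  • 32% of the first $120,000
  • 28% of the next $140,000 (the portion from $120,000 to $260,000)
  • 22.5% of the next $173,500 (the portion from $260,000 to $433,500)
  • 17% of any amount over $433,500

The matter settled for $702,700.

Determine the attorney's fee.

First $120,000 at 32% = $38,400.00
Next $140,000 at 28% = $39,200.00
Next $173,500 at 22.5% = $39,037.50
Remaining $269,200 at 17% = $45,764.00
Fee: $38,400.00 + $39,200.00 + $39,037.50 + $45,764.00 = $162,401.50

$162,401.50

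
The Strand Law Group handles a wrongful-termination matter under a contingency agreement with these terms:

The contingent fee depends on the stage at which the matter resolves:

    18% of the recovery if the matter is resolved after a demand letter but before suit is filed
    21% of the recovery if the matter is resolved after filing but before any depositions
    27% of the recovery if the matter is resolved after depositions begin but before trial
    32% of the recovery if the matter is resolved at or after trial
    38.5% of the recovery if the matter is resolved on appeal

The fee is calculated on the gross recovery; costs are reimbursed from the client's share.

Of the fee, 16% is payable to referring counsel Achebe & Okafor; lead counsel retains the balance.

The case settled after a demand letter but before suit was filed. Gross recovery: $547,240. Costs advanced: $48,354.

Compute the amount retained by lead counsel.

$82,742.69

Fee base is the gross recovery, $547,240; costs are reimbursed separately.
The matter settled after a demand letter but before suit was filed, so the 18% rate applies.
$547,240 × 18% = $98,503.20
Referral share: 16% of $98,503.20 = $15,760.51; lead counsel retains $98,503.20 − $15,760.51 = $82,742.69.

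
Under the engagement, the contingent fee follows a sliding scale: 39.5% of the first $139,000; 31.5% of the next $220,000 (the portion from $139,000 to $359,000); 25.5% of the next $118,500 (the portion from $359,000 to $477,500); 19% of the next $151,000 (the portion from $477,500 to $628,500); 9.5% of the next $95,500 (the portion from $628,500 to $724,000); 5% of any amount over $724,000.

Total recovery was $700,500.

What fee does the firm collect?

$189,952.50

First $139,000 at 39.5% = $54,905.00
Next $220,000 at 31.5% = $69,300.00
Next $118,500 at 25.5% = $30,217.50
Next $151,000 at 19% = $28,690.00
Remaining $72,000 at 9.5% = $6,840.00
Fee: $54,905.00 + $69,300.00 + $30,217.50 + $28,690.00 + $6,840.00 = $189,952.50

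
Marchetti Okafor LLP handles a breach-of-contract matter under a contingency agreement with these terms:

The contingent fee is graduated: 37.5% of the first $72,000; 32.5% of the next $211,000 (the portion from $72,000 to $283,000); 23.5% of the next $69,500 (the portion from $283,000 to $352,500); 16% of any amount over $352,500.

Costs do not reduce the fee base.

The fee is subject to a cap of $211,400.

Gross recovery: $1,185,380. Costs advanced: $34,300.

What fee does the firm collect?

Fee base is the gross recovery, $1,185,380; costs are reimbursed separately.
First $72,000 at 37.5% = $27,000.00
Next $211,000 at 32.5% = $68,575.00
Next $69,500 at 23.5% = $16,332.50
Remaining $832,880 at 16% = $133,260.80
Fee: $27,000.00 + $68,575.00 + $16,332.50 + $133,260.80 = $245,168.30
$245,168.30 exceeds the $211,400 cap, so the fee is capped at $211,400.00.

$211,400.00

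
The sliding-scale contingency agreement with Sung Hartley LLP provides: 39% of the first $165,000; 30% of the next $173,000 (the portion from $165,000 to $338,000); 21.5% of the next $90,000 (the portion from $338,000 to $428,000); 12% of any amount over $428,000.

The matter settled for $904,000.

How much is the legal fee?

First $165,000 at 39% = $64,350.00
Next $173,000 at 30% = $51,900.00
Next $90,000 at 21.5% = $19,350.00
Remaining $476,000 at 12% = $57,120.00
Fee: $64,350.00 + $51,900.00 + $19,350.00 + $57,120.00 = $192,720.00

$192,720.00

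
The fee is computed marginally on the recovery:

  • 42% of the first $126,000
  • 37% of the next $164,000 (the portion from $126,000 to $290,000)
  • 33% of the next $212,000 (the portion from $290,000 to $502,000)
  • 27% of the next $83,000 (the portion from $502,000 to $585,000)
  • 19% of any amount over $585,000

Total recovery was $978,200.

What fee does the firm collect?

$280,678.00

First $126,000 at 42% = $52,920.00
Next $164,000 at 37% = $60,680.00
Next $212,000 at 33% = $69,960.00
Next $83,000 at 27% = $22,410.00
Remaining $393,200 at 19% = $74,708.00
Fee: $52,920.00 + $60,680.00 + $69,960.00 + $22,410.00 + $74,708.00 = $280,678.00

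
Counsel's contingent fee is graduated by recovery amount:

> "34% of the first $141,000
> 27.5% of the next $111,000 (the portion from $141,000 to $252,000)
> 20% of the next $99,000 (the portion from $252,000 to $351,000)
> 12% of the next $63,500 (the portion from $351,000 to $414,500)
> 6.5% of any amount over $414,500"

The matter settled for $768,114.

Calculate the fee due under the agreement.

$128,869.91

First $141,000 at 34% = $47,940.00
Next $111,000 at 27.5% = $30,525.00
Next $99,000 at 20% = $19,800.00
Next $63,500 at 12% = $7,620.00
Remaining $353,614 at 6.5% = $22,984.91
Fee: $47,940.00 + $30,525.00 + $19,800.00 + $7,620.00 + $22,984.91 = $128,869.91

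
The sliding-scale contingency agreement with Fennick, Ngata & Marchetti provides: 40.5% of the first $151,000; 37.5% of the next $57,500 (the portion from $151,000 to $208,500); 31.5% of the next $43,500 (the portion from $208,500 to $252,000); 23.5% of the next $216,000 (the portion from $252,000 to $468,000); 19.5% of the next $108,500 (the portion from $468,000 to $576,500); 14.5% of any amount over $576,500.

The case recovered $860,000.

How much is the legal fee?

$209,445.00

First $151,000 at 40.5% = $61,155.00
Next $57,500 at 37.5% = $21,562.50
Next $43,500 at 31.5% = $13,702.50
Next $216,000 at 23.5% = $50,760.00
Next $108,500 at 19.5% = $21,157.50
Remaining $283,500 at 14.5% = $41,107.50
Fee: $61,155.00 + $21,562.50 + $13,702.50 + $50,760.00 + $21,157.50 + $41,107.50 = $209,445.00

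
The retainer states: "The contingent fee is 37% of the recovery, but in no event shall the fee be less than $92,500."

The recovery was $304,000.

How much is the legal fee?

$112,480.00

37% of $304,000 = $112,480.00
That exceeds the $92,500 minimum.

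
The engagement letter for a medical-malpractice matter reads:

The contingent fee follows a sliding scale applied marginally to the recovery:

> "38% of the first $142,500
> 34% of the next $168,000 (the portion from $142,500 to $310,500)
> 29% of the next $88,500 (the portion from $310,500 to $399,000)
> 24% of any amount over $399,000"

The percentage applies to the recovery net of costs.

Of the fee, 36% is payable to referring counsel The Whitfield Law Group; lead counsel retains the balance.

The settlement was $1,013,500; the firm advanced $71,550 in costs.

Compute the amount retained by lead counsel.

$171,035.52

Fee base (net of costs): $1,013,500 − $71,550 = $941,950
First $142,500 at 38% = $54,150.00
Next $168,000 at 34% = $57,120.00
Next $88,500 at 29% = $25,665.00
Remaining $542,950 at 24% = $130,308.00
Fee: $54,150.00 + $57,120.00 + $25,665.00 + $130,308.00 = $267,243.00
Referral share: 36% of $267,243.00 = $96,207.48; lead counsel retains $267,243.00 − $96,207.48 = $171,035.52.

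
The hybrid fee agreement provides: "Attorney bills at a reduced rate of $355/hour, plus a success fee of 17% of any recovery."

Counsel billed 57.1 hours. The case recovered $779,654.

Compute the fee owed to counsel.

Hourly: 57.1 × $355 = $20,270.50
Success fee: 17% of $779,654 = $132,541.18
Total: $20,270.50 + $132,541.18 = $152,811.68

$152,811.68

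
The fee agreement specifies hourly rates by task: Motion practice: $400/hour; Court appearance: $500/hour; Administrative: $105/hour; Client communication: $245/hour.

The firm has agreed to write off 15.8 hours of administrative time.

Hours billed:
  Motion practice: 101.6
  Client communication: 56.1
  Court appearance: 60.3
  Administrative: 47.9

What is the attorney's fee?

$87,905.00

Motion practice: 101.6 × $400 = $40,640.00
Court appearance: 60.3 × $500 = $30,150.00
Administrative: 47.9 × $105 = $5,029.50
Client communication: 56.1 × $245 = $13,744.50
Subtotal: $89,564.00
Write-off: 15.8 × $105 = $1,659.00
Total: $89,564.00 − $1,659.00 = $87,905.00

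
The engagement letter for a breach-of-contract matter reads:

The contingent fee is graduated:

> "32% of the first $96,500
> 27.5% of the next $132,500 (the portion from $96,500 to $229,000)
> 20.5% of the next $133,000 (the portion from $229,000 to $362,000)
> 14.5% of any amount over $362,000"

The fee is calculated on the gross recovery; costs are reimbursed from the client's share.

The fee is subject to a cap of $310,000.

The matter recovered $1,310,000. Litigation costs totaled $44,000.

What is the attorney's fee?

Fee base is the gross recovery, $1,310,000; costs are reimbursed separately.
First $96,500 at 32% = $30,880.00
Next $132,500 at 27.5% = $36,437.50
Next $133,000 at 20.5% = $27,265.00
Remaining $948,000 at 14.5% = $137,460.00
Fee: $30,880.00 + $36,437.50 + $27,265.00 + $137,460.00 = $232,042.50
$232,042.50 is under the $310,000 cap.

$232,042.50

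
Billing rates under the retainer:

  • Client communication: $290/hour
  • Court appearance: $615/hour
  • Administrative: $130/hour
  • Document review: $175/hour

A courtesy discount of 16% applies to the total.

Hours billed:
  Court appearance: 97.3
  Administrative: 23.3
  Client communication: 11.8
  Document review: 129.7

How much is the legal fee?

$74,749.92

Client communication: 11.8 × $290 = $3,422.00
Court appearance: 97.3 × $615 = $59,839.50
Administrative: 23.3 × $130 = $3,029.00
Document review: 129.7 × $175 = $22,697.50
Subtotal: $88,988.00
Less 16% discount: −$14,238.08
Total: $88,988.00 − $14,238.08 = $74,749.92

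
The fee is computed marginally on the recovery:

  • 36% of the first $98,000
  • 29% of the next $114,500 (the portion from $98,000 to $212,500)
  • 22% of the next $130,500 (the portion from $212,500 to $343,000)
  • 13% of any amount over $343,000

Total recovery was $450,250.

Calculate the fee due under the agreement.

$111,137.50

First $98,000 at 36% = $35,280.00
Next $114,500 at 29% = $33,205.00
Next $130,500 at 22% = $28,710.00
Remaining $107,250 at 13% = $13,942.50
Fee: $35,280.00 + $33,205.00 + $28,710.00 + $13,942.50 = $111,137.50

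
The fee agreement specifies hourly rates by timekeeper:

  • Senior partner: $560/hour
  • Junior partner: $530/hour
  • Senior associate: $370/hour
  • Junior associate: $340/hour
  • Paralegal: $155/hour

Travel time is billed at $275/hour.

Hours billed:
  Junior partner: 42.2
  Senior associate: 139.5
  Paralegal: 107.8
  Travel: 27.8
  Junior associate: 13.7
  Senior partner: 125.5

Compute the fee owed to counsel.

Senior partner: 125.5 × $560 = $70,280.00
Junior partner: 42.2 × $530 = $22,366.00
Senior associate: 139.5 × $370 = $51,615.00
Junior associate: 13.7 × $340 = $4,658.00
Paralegal: 107.8 × $155 = $16,709.00
Subtotal: $70,280.00 + $22,366.00 + $51,615.00 + $4,658.00 + $16,709.00 = $165,628.00
Travel: 27.8 × $275 = $7,645.00
Total: $165,628.00 + $7,645.00 = $173,273.00

$173,273.00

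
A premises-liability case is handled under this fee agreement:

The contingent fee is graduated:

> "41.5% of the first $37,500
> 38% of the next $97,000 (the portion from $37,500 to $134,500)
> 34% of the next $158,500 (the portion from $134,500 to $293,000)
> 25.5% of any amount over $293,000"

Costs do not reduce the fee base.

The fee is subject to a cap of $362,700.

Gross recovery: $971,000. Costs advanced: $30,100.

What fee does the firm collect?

Fee base is the gross recovery, $971,000; costs are reimbursed separately.
First $37,500 at 41.5% = $15,562.50
Next $97,000 at 38% = $36,860.00
Next $158,500 at 34% = $53,890.00
Remaining $678,000 at 25.5% = $172,890.00
Fee: $15,562.50 + $36,860.00 + $53,890.00 + $172,890.00 = $279,202.50
$279,202.50 is under the $362,700 cap.

$279,202.50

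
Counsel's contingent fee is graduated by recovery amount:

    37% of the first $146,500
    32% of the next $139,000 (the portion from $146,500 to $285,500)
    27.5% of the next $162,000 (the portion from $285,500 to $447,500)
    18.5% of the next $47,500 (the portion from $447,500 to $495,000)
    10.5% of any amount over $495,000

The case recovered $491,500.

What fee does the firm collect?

$151,375.00

First $146,500 at 37% = $54,205.00
Next $139,000 at 32% = $44,480.00
Next $162,000 at 27.5% = $44,550.00
Remaining $44,000 at 18.5% = $8,140.00
Fee: $54,205.00 + $44,480.00 + $44,550.00 + $8,140.00 = $151,375.00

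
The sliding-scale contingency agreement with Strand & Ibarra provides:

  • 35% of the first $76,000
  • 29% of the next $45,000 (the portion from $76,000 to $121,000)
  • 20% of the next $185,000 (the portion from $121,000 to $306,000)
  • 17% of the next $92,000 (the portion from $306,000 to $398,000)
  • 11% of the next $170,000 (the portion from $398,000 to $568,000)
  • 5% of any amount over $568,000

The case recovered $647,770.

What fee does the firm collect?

$114,978.50

First $76,000 at 35% = $26,600.00
Next $45,000 at 29% = $13,050.00
Next $185,000 at 20% = $37,000.00
Next $92,000 at 17% = $15,640.00
Next $170,000 at 11% = $18,700.00
Remaining $79,770 at 5% = $3,988.50
Fee: $26,600.00 + $13,050.00 + $37,000.00 + $15,640.00 + $18,700.00 + $3,988.50 = $114,978.50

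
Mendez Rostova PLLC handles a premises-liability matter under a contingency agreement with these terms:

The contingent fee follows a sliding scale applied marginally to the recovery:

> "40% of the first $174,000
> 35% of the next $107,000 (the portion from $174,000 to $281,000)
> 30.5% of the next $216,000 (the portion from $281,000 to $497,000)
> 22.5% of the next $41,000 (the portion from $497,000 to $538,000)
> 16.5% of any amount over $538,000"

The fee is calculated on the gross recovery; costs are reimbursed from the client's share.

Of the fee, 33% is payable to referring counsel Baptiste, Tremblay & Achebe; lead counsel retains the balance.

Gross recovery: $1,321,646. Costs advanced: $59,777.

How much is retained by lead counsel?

$208,675.92

Fee base is the gross recovery, $1,321,646; costs are reimbursed separately.
First $174,000 at 40% = $69,600.00
Next $107,000 at 35% = $37,450.00
Next $216,000 at 30.5% = $65,880.00
Next $41,000 at 22.5% = $9,225.00
Remaining $783,646 at 16.5% = $129,301.59
Fee: $69,600.00 + $37,450.00 + $65,880.00 + $9,225.00 + $129,301.59 = $311,456.59
Referral share: 33% of $311,456.59 = $102,780.67; lead counsel retains $311,456.59 − $102,780.67 = $208,675.92.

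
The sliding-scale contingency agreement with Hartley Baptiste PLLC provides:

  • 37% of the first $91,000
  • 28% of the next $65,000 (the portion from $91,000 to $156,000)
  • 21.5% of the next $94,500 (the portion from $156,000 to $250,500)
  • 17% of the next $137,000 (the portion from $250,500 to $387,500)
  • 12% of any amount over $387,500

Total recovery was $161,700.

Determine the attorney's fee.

First $91,000 at 37% = $33,670.00
Next $65,000 at 28% = $18,200.00
Remaining $5,700 at 21.5% = $1,225.50
Fee: $33,670.00 + $18,200.00 + $1,225.50 = $53,095.50

$53,095.50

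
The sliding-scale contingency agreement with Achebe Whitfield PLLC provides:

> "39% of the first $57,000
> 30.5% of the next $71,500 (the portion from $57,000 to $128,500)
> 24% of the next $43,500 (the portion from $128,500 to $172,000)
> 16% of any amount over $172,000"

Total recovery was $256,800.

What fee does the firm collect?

First $57,000 at 39% = $22,230.00
Next $71,500 at 30.5% = $21,807.50
Next $43,500 at 24% = $10,440.00
Remaining $84,800 at 16% = $13,568.00
Fee: $22,230.00 + $21,807.50 + $10,440.00 + $13,568.00 = $68,045.50

$68,045.50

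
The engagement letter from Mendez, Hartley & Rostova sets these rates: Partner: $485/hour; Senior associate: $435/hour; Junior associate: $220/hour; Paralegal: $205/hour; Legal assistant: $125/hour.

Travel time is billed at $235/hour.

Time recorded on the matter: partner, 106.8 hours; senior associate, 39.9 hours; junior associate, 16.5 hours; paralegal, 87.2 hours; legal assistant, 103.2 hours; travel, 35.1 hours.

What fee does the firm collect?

Partner: 106.8 × $485 = $51,798.00
Senior associate: 39.9 × $435 = $17,356.50
Junior associate: 16.5 × $220 = $3,630.00
Paralegal: 87.2 × $205 = $17,876.00
Legal assistant: 103.2 × $125 = $12,900.00
Subtotal: $51,798.00 + $17,356.50 + $3,630.00 + $17,876.00 + $12,900.00 = $103,560.50
Travel: 35.1 × $235 = $8,248.50
Total: $103,560.50 + $8,248.50 = $111,809.00

$111,809.00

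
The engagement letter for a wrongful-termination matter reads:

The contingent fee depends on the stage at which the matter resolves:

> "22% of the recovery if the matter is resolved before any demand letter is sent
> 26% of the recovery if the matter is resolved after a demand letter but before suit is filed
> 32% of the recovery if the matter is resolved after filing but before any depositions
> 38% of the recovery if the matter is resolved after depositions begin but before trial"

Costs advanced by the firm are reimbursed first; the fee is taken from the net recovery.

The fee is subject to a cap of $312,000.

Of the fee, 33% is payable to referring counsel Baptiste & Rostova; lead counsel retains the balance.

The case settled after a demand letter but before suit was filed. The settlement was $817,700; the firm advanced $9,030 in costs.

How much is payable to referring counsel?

Fee base (net of costs): $817,700 − $9,030 = $808,670
The matter settled after a demand letter but before suit was filed, so the 26% rate applies.
$808,670 × 26% = $210,254.20
$210,254.20 is under the $312,000 cap.
Referral share: 33% of $210,254.20 = $69,383.89; lead counsel retains $210,254.20 − $69,383.89 = $140,870.31.

$69,383.89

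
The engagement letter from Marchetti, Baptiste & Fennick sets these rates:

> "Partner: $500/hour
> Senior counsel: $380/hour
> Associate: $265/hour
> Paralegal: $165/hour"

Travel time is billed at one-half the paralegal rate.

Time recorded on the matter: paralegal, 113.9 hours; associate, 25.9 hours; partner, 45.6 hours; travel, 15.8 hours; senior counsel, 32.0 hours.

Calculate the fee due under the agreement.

Partner: 45.6 × $500 = $22,800.00
Senior counsel: 32.0 × $380 = $12,160.00
Associate: 25.9 × $265 = $6,863.50
Paralegal: 113.9 × $165 = $18,793.50
Subtotal: $22,800.00 + $12,160.00 + $6,863.50 + $18,793.50 = $60,617.00
Travel: 15.8 × ($165 ÷ 2) = 15.8 × $82.50 = $1,303.50
Total: $60,617.00 + $1,303.50 = $61,920.50

$61,920.50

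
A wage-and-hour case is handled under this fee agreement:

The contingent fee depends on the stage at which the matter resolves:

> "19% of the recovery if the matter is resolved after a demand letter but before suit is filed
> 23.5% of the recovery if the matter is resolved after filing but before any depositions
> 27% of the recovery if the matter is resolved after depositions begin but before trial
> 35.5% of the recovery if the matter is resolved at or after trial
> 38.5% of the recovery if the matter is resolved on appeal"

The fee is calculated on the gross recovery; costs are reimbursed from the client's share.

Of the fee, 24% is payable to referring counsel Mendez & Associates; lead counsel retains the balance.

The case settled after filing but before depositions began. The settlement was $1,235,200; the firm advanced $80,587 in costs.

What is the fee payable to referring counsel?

Fee base is the gross recovery, $1,235,200; costs are reimbursed separately.
The matter settled after filing but before depositions began, so the 23.5% rate applies.
$1,235,200 × 23.5% = $290,272.00
Referral share: 24% of $290,272.00 = $69,665.28; lead counsel retains $290,272.00 − $69,665.28 = $220,606.72.

$69,665.28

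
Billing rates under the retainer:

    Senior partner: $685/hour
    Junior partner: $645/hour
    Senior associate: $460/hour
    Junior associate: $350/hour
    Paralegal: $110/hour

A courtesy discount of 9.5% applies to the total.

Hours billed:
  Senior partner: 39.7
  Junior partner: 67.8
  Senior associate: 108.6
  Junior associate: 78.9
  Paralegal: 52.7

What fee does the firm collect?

$139,635.62

Senior partner: 39.7 × $685 = $27,194.50
Junior partner: 67.8 × $645 = $43,731.00
Senior associate: 108.6 × $460 = $49,956.00
Junior associate: 78.9 × $350 = $27,615.00
Paralegal: 52.7 × $110 = $5,797.00
Subtotal: $154,293.50
Less 9.5% discount: −$14,657.88
Total: $154,293.50 − $14,657.88 = $139,635.62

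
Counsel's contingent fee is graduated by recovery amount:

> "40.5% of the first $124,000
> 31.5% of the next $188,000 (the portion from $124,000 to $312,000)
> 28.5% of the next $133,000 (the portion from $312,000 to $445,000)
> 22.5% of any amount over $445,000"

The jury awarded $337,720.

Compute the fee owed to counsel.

$116,770.20

First $124,000 at 40.5% = $50,220.00
Next $188,000 at 31.5% = $59,220.00
Remaining $25,720 at 28.5% = $7,330.20
Fee: $50,220.00 + $59,220.00 + $7,330.20 = $116,770.20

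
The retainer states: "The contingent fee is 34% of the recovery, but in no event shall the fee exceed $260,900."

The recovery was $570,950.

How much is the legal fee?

$194,123.00

34% of $570,950 = $194,123.00
That is under the $260,900 cap.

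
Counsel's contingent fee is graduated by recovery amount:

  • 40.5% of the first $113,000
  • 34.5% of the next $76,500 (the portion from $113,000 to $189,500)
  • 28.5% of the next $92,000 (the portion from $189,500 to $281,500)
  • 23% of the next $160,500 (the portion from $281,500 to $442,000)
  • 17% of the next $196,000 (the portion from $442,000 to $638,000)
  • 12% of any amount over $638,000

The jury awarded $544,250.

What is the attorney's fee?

$152,675.00

First $113,000 at 40.5% = $45,765.00
Next $76,500 at 34.5% = $26,392.50
Next $92,000 at 28.5% = $26,220.00
Next $160,500 at 23% = $36,915.00
Remaining $102,250 at 17% = $17,382.50
Fee: $45,765.00 + $26,392.50 + $26,220.00 + $36,915.00 + $17,382.50 = $152,675.00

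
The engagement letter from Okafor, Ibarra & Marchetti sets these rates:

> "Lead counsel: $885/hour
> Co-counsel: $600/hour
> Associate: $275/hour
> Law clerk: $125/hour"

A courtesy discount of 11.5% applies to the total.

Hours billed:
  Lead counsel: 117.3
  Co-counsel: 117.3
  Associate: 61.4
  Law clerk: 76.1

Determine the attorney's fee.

Lead counsel: 117.3 × $885 = $103,810.50
Co-counsel: 117.3 × $600 = $70,380.00
Associate: 61.4 × $275 = $16,885.00
Law clerk: 76.1 × $125 = $9,512.50
Subtotal: $200,588.00
Less 11.5% discount: −$23,067.62
Total: $200,588.00 − $23,067.62 = $177,520.38

$177,520.38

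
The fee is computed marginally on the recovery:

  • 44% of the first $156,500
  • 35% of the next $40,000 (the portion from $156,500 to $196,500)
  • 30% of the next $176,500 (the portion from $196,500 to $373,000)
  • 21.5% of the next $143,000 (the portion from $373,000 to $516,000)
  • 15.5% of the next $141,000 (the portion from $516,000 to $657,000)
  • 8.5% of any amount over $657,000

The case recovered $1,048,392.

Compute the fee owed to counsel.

$221,678.32

First $156,500 at 44% = $68,860.00
Next $40,000 at 35% = $14,000.00
Next $176,500 at 30% = $52,950.00
Next $143,000 at 21.5% = $30,745.00
Next $141,000 at 15.5% = $21,855.00
Remaining $391,392 at 8.5% = $33,268.32
Fee: $68,860.00 + $14,000.00 + $52,950.00 + $30,745.00 + $21,855.00 + $33,268.32 = $221,678.32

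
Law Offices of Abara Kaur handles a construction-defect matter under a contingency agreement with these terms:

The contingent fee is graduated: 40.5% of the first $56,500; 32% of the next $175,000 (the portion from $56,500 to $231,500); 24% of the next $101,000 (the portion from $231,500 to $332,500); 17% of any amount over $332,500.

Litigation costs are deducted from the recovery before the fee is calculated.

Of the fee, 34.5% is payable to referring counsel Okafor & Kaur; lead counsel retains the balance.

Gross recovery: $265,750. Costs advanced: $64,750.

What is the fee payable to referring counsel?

Fee base (net of costs): $265,750 − $64,750 = $201,000
First $56,500 at 40.5% = $22,882.50
Remaining $144,500 at 32% = $46,240.00
Fee: $22,882.50 + $46,240.00 = $69,122.50
Referral share: 34.5% of $69,122.50 = $23,847.26; lead counsel retains $69,122.50 − $23,847.26 = $45,275.24.

$23,847.26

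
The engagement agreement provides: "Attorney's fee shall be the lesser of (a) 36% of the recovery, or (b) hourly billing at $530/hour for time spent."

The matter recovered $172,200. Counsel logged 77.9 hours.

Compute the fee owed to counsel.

$41,287.00

(a) 36% of $172,200 = $61,992.00
(b) 77.9 × $530 = $41,287.00
The lesser is (b): $41,287.00.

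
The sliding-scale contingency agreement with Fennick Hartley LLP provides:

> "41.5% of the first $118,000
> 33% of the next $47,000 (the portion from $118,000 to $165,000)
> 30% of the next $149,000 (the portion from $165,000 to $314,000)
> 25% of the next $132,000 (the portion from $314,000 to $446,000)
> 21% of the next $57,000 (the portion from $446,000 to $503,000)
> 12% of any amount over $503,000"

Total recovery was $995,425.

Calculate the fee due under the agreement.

$213,241.00

First $118,000 at 41.5% = $48,970.00
Next $47,000 at 33% = $15,510.00
Next $149,000 at 30% = $44,700.00
Next $132,000 at 25% = $33,000.00
Next $57,000 at 21% = $11,970.00
Remaining $492,425 at 12% = $59,091.00
Fee: $48,970.00 + $15,510.00 + $44,700.00 + $33,000.00 + $11,970.00 + $59,091.00 = $213,241.00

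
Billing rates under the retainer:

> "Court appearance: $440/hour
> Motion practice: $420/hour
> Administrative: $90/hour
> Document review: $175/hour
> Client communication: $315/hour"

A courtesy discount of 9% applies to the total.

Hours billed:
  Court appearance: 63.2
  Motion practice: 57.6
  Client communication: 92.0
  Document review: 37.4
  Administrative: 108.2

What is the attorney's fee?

$88,509.33

Court appearance: 63.2 × $440 = $27,808.00
Motion practice: 57.6 × $420 = $24,192.00
Administrative: 108.2 × $90 = $9,738.00
Document review: 37.4 × $175 = $6,545.00
Client communication: 92.0 × $315 = $28,980.00
Subtotal: $97,263.00
Less 9% discount: −$8,753.67
Total: $97,263.00 − $8,753.67 = $88,509.33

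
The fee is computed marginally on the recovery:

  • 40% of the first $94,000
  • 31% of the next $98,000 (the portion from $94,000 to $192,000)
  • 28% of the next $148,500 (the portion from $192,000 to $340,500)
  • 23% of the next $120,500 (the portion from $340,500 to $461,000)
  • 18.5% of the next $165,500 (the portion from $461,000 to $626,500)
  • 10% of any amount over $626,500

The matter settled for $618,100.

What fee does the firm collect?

$166,338.50

First $94,000 at 40% = $37,600.00
Next $98,000 at 31% = $30,380.00
Next $148,500 at 28% = $41,580.00
Next $120,500 at 23% = $27,715.00
Remaining $157,100 at 18.5% = $29,063.50
Fee: $37,600.00 + $30,380.00 + $41,580.00 + $27,715.00 + $29,063.50 = $166,338.50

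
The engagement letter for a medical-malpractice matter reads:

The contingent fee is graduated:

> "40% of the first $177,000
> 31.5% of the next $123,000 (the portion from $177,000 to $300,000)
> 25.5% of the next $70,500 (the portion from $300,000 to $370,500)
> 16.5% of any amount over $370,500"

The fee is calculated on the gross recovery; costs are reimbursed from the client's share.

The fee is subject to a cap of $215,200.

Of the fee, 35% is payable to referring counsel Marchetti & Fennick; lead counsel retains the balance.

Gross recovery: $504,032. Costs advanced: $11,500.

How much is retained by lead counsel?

Fee base is the gross recovery, $504,032; costs are reimbursed separately.
First $177,000 at 40% = $70,800.00
Next $123,000 at 31.5% = $38,745.00
Next $70,500 at 25.5% = $17,977.50
Remaining $133,532 at 16.5% = $22,032.78
Fee: $70,800.00 + $38,745.00 + $17,977.50 + $22,032.78 = $149,555.28
$149,555.28 is under the $215,200 cap.
Referral share: 35% of $149,555.28 = $52,344.35; lead counsel retains $149,555.28 − $52,344.35 = $97,210.93.

$97,210.93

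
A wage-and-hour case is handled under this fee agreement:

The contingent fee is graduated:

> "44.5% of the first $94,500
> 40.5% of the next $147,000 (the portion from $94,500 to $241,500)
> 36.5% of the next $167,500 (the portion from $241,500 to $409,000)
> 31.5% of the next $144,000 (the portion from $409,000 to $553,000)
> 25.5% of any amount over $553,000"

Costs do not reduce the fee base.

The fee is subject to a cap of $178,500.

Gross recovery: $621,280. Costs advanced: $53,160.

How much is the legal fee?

Fee base is the gross recovery, $621,280; costs are reimbursed separately.
First $94,500 at 44.5% = $42,052.50
Next $147,000 at 40.5% = $59,535.00
Next $167,500 at 36.5% = $61,137.50
Next $144,000 at 31.5% = $45,360.00
Remaining $68,280 at 25.5% = $17,411.40
Fee: $42,052.50 + $59,535.00 + $61,137.50 + $45,360.00 + $17,411.40 = $225,496.40
$225,496.40 exceeds the $178,500 cap, so the fee is capped at $178,500.00.

$178,500.00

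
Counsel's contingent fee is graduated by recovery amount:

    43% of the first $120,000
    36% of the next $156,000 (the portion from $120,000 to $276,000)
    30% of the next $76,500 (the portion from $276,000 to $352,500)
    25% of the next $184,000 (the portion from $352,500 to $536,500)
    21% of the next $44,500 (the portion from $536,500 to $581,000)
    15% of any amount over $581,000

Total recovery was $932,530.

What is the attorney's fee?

First $120,000 at 43% = $51,600.00
Next $156,000 at 36% = $56,160.00
Next $76,500 at 30% = $22,950.00
Next $184,000 at 25% = $46,000.00
Next $44,500 at 21% = $9,345.00
Remaining $351,530 at 15% = $52,729.50
Fee: $51,600.00 + $56,160.00 + $22,950.00 + $46,000.00 + $9,345.00 + $52,729.50 = $238,784.50

$238,784.50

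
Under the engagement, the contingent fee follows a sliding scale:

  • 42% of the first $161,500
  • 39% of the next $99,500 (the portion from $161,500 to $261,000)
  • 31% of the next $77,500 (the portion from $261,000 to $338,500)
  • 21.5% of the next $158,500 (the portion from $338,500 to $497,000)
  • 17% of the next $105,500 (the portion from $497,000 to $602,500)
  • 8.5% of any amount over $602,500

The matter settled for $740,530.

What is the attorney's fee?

First $161,500 at 42% = $67,830.00
Next $99,500 at 39% = $38,805.00
Next $77,500 at 31% = $24,025.00
Next $158,500 at 21.5% = $34,077.50
Next $105,500 at 17% = $17,935.00
Remaining $138,030 at 8.5% = $11,732.55
Fee: $67,830.00 + $38,805.00 + $24,025.00 + $34,077.50 + $17,935.00 + $11,732.55 = $194,405.05

$194,405.05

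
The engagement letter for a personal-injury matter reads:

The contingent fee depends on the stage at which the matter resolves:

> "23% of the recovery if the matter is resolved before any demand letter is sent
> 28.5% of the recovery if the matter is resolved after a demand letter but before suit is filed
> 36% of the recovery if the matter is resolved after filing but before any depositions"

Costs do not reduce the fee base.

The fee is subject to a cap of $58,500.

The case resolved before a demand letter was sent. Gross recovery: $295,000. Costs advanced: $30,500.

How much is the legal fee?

$58,500.00

Fee base is the gross recovery, $295,000; costs are reimbursed separately.
The matter resolved before a demand letter was sent, so the 23% rate applies.
$295,000 × 23% = $67,850.00
$67,850.00 exceeds the $58,500 cap, so the fee is capped at $58,500.00.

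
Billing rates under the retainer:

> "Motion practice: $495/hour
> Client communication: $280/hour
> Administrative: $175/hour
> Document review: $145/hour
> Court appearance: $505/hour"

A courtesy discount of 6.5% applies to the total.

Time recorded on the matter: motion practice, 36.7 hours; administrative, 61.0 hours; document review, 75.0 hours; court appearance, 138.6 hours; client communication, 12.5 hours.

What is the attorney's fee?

$105,850.88

Motion practice: 36.7 × $495 = $18,166.50
Client communication: 12.5 × $280 = $3,500.00
Administrative: 61.0 × $175 = $10,675.00
Document review: 75.0 × $145 = $10,875.00
Court appearance: 138.6 × $505 = $69,993.00
Subtotal: $113,209.50
Less 6.5% discount: −$7,358.62
Total: $113,209.50 − $7,358.62 = $105,850.88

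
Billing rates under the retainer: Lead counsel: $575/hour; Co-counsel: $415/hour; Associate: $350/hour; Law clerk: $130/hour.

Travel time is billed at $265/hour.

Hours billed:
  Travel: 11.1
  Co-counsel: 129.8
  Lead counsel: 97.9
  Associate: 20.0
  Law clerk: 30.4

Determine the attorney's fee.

$124,053.00

Lead counsel: 97.9 × $575 = $56,292.50
Co-counsel: 129.8 × $415 = $53,867.00
Associate: 20.0 × $350 = $7,000.00
Law clerk: 30.4 × $130 = $3,952.00
Subtotal: $56,292.50 + $53,867.00 + $7,000.00 + $3,952.00 = $121,111.50
Travel: 11.1 × $265 = $2,941.50
Total: $121,111.50 + $2,941.50 = $124,053.00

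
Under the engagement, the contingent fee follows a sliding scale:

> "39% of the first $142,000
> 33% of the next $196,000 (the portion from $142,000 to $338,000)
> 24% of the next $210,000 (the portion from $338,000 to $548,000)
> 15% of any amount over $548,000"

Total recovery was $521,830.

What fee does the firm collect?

First $142,000 at 39% = $55,380.00
Next $196,000 at 33% = $64,680.00
Remaining $183,830 at 24% = $44,119.20
Fee: $55,380.00 + $64,680.00 + $44,119.20 = $164,179.20

$164,179.20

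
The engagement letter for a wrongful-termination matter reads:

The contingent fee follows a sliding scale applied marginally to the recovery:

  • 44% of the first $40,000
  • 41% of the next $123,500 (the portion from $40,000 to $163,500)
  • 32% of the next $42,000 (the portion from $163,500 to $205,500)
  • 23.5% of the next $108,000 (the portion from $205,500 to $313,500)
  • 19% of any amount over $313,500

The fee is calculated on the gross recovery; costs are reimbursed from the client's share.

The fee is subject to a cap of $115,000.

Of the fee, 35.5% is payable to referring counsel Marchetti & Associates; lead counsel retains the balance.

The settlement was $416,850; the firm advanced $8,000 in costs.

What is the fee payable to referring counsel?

$40,825.00

Fee base is the gross recovery, $416,850; costs are reimbursed separately.
First $40,000 at 44% = $17,600.00
Next $123,500 at 41% = $50,635.00
Next $42,000 at 32% = $13,440.00
Next $108,000 at 23.5% = $25,380.00
Remaining $103,350 at 19% = $19,636.50
Fee: $17,600.00 + $50,635.00 + $13,440.00 + $25,380.00 + $19,636.50 = $126,691.50
$126,691.50 exceeds the $115,000 cap, so the fee is capped at $115,000.00.
Referral share: 35.5% of $115,000.00 = $40,825.00; lead counsel retains $115,000.00 − $40,825.00 = $74,175.00.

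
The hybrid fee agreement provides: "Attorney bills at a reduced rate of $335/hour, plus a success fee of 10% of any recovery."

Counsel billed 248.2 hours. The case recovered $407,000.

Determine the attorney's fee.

Hourly: 248.2 × $335 = $83,147.00
Success fee: 10% of $407,000 = $40,700.00
Total: $83,147.00 + $40,700.00 = $123,847.00

$123,847.00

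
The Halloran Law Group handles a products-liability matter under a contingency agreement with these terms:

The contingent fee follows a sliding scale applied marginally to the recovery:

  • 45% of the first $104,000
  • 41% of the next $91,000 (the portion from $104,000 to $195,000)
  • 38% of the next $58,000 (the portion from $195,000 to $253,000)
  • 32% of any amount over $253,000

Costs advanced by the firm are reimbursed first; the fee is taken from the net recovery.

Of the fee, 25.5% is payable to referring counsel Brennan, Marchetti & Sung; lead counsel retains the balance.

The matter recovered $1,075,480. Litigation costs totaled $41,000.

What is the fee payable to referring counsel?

Fee base (net of costs): $1,075,480 − $41,000 = $1,034,480
First $104,000 at 45% = $46,800.00
Next $91,000 at 41% = $37,310.00
Next $58,000 at 38% = $22,040.00
Remaining $781,480 at 32% = $250,073.60
Fee: $46,800.00 + $37,310.00 + $22,040.00 + $250,073.60 = $356,223.60
Referral share: 25.5% of $356,223.60 = $90,837.02; lead counsel retains $356,223.60 − $90,837.02 = $265,386.58.

$90,837.02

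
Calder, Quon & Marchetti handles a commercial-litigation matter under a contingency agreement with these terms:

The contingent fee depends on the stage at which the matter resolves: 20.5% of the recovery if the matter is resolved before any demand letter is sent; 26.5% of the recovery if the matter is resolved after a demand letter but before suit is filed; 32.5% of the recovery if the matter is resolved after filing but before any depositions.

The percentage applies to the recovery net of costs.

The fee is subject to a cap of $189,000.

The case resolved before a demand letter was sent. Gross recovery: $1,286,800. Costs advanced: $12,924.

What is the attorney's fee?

Fee base (net of costs): $1,286,800 − $12,924 = $1,273,876
The matter resolved before a demand letter was sent, so the 20.5% rate applies.
$1,273,876 × 20.5% = $261,144.58
$261,144.58 exceeds the $189,000 cap, so the fee is capped at $189,000.00.

$189,000.00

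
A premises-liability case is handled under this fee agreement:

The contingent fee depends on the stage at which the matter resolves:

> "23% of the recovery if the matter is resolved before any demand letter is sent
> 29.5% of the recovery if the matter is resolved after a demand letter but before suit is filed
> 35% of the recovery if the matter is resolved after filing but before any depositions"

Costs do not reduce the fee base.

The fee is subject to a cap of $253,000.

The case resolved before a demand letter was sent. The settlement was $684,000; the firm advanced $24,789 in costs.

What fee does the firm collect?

$157,320.00

Fee base is the gross recovery, $684,000; costs are reimbursed separately.
The matter resolved before a demand letter was sent, so the 23% rate applies.
$684,000 × 23% = $157,320.00
$157,320.00 is under the $253,000 cap.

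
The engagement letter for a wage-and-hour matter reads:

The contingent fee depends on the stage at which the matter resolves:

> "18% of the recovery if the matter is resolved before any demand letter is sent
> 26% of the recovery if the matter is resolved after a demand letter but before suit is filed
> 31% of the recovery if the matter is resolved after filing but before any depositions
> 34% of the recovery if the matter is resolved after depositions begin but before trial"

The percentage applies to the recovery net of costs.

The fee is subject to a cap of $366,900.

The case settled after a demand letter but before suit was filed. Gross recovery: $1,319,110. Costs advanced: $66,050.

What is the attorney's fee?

Fee base (net of costs): $1,319,110 − $66,050 = $1,253,060
The matter settled after a demand letter but before suit was filed, so the 26% rate applies.
$1,253,060 × 26% = $325,795.60
$325,795.60 is under the $366,900 cap.

$325,795.60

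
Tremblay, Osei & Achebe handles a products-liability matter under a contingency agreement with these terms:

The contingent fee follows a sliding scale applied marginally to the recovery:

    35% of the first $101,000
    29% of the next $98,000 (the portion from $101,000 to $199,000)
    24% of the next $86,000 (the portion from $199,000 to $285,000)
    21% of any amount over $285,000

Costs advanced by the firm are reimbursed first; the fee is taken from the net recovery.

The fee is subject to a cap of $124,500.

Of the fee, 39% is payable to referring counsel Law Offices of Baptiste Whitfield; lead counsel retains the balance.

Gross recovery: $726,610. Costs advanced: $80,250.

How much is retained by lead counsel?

Fee base (net of costs): $726,610 − $80,250 = $646,360
First $101,000 at 35% = $35,350.00
Next $98,000 at 29% = $28,420.00
Next $86,000 at 24% = $20,640.00
Remaining $361,360 at 21% = $75,885.60
Fee: $35,350.00 + $28,420.00 + $20,640.00 + $75,885.60 = $160,295.60
$160,295.60 exceeds the $124,500 cap, so the fee is capped at $124,500.00.
Referral share: 39% of $124,500.00 = $48,555.00; lead counsel retains $124,500.00 − $48,555.00 = $75,945.00.

$75,945.00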